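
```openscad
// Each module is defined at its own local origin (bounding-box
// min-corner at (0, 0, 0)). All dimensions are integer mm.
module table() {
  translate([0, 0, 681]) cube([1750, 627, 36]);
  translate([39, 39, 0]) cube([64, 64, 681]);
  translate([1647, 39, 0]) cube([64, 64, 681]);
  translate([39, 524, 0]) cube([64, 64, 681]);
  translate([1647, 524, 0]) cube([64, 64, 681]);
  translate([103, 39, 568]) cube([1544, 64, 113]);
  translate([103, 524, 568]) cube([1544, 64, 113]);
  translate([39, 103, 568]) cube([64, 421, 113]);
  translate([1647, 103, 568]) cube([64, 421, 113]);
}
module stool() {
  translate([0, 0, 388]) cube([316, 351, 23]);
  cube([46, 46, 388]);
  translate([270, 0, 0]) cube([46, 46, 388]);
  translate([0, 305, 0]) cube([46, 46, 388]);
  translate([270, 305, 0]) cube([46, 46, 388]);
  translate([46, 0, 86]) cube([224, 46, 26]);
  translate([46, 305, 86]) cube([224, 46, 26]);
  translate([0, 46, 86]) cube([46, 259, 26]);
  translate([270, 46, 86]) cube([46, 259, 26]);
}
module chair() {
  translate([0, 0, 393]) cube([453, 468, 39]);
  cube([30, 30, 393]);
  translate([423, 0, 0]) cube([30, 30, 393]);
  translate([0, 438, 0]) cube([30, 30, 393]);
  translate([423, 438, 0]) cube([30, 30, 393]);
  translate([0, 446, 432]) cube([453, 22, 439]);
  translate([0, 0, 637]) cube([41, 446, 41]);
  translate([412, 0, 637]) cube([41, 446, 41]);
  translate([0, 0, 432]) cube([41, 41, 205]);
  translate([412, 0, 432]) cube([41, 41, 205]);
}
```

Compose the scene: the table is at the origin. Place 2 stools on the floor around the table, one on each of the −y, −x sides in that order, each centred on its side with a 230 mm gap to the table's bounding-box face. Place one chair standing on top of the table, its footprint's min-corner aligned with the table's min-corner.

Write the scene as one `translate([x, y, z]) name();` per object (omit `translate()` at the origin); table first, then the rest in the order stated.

table();
translate([717, -581, 0]) stool();
translate([-546, 138, 0]) stool();
translate([0, 0, 717]) chair();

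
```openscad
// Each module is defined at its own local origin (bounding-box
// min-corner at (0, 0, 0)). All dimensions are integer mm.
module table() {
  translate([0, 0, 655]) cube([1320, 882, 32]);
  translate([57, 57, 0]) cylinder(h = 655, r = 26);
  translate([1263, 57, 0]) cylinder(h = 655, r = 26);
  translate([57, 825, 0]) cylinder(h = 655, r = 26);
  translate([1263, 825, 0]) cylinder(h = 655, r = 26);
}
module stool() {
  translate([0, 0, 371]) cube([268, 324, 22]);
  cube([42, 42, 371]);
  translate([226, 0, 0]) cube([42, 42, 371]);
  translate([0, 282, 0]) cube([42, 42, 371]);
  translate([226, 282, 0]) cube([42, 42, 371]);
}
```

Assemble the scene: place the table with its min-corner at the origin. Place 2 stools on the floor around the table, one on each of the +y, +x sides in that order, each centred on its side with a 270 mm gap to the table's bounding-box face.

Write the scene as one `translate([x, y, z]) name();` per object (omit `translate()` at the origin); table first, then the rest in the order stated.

table();
translate([526, 1152, 0]) stool();
translate([1590, 279, 0]) stool();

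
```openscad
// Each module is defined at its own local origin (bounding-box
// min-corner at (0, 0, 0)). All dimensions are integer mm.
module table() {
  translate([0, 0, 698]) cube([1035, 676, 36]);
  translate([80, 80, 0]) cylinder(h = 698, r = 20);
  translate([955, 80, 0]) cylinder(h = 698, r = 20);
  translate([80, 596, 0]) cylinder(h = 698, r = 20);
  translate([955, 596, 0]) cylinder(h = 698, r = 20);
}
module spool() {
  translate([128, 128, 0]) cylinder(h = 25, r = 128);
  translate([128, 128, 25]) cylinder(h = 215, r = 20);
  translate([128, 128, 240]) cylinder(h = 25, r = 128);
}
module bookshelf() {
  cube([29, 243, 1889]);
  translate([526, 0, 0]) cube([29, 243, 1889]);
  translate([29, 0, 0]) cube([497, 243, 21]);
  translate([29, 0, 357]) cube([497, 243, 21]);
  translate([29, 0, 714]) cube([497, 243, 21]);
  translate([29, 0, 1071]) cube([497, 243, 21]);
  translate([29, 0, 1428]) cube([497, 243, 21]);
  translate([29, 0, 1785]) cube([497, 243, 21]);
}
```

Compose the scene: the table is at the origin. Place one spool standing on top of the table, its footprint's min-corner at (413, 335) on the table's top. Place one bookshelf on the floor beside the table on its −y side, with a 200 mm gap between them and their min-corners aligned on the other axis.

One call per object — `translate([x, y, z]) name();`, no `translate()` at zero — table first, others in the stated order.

table();
translate([413, 335, 734]) spool();
translate([0, -443, 0]) bookshelf();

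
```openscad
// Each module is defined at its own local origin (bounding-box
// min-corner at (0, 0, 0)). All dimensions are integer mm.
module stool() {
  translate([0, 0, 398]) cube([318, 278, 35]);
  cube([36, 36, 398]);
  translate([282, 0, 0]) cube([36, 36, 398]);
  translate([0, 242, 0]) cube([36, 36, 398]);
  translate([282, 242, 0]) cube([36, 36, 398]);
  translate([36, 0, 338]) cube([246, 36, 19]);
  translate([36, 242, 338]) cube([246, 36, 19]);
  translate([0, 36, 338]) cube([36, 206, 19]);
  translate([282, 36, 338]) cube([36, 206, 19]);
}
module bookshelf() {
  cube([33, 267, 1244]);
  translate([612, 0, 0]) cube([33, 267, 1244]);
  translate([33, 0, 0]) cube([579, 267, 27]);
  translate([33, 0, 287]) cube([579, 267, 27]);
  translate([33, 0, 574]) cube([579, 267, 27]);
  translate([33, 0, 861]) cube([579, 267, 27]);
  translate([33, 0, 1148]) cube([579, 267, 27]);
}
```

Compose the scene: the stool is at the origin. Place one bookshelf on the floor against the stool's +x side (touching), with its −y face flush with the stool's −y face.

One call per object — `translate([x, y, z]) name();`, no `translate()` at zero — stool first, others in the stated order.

stool();
translate([318, 0, 0]) bookshelf();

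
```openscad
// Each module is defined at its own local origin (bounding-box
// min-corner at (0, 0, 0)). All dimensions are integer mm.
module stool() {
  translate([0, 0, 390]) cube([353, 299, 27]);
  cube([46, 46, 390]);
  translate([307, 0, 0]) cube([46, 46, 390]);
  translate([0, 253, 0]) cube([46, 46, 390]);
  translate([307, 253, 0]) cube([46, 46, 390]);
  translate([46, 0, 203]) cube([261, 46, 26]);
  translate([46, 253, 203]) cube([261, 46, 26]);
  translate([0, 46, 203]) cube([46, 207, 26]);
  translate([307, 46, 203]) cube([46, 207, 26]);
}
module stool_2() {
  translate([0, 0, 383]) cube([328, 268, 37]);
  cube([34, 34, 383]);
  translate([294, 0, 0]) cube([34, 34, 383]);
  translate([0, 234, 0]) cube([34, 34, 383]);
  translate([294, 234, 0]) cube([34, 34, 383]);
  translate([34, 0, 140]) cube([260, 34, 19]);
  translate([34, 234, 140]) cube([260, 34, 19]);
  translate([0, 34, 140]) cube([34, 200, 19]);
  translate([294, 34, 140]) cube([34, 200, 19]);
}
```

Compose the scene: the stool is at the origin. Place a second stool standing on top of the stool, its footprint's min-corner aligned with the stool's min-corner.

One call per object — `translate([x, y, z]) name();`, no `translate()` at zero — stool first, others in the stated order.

stool();
translate([0, 0, 417]) stool_2();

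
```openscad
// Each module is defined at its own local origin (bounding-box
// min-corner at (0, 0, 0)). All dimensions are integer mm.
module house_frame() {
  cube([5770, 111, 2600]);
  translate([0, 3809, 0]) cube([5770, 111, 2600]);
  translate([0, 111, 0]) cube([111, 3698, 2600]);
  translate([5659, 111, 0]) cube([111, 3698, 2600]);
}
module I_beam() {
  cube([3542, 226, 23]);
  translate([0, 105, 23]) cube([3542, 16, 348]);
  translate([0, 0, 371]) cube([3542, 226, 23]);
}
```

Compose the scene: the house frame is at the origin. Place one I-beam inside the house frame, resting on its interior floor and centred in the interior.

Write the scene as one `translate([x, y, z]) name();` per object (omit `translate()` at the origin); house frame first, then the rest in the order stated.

house_frame();
translate([1114, 1847, 0]) I_beam();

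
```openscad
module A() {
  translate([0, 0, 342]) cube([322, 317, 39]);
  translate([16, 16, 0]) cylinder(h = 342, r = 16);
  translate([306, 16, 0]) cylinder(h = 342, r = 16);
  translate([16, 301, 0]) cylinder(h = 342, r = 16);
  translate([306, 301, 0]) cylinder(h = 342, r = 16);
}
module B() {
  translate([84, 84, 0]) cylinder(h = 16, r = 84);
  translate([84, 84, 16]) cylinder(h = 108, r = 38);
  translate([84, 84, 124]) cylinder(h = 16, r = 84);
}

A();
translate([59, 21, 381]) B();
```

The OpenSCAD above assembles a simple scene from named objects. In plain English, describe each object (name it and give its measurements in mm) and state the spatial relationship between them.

A is a four-legged stool. The seat is a 322×317×39 mm slab whose top surface is at z = 381 mm; four round legs, each 32 mm in diameter, run from the floor (z = 0) to the underside of the seat, each leg's axis is inset half a diameter from the nearest pair of seat edges (so the leg's bounding box is flush with the corner).

B is a spool: two coaxial disc flanges of radius 84 mm and thickness 16 mm, joined by a core cylinder of radius 38 mm and height 108 mm. The lower flange rests on z = 0 and the three cylinders share a vertical axis.

The spool is on top of the stool.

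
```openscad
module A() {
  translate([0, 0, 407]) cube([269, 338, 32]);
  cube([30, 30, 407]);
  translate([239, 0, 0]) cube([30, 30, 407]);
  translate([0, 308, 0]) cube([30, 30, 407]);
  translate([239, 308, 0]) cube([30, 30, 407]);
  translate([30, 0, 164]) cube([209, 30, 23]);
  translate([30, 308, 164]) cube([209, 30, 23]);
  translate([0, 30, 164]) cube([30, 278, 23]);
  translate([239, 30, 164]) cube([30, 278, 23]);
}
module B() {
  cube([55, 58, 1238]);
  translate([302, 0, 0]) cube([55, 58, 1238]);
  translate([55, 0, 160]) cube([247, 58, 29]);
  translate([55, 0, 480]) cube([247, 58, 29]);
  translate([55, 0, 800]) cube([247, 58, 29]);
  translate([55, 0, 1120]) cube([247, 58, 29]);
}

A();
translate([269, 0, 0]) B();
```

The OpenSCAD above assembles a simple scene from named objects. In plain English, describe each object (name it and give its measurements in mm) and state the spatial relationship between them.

A is a simple wooden stool: a rectangular seat 269 mm (x) by 338 mm (y), 32 mm thick, top face at z = 439 mm, on four square legs, each 30×30 mm in cross-section. The legs rest on z = 0, each flush with a corner of the seat. Four stretchers, 30 mm wide and 23 mm tall, connect adjacent legs with their undersides at z = 164 mm, each running between the inner faces of the legs it joins and aligned with the legs' outer faces on the other axis.

B is a straight ladder. Two 55×58 mm vertical rails, 1238 mm tall, stand 357 mm apart (outside-to-outside) with their front faces coplanar on the −y side. 4 rungs, each 58 mm deep and 29 mm tall, span between the inner faces of the rails, front faces flush with the rails. The lowest rung's underside is at z = 160 mm and rungs are spaced 320 mm apart (underside to underside).

The ladder is against the stool's +x side, with their −y faces flush.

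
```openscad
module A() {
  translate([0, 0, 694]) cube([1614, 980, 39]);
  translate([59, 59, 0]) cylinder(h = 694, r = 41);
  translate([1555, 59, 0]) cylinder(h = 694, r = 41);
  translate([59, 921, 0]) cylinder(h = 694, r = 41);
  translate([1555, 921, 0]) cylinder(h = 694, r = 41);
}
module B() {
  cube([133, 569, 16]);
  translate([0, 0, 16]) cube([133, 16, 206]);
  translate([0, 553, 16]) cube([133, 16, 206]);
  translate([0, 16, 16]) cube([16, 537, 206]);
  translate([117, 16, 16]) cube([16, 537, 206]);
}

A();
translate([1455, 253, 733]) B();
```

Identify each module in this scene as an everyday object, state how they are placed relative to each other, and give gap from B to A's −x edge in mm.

A is a table. B is an open box. The open box is on top of the table. The gap from the open box to the table's −x edge is 1455 mm.

The open box's min-x is at 1455; the table's min-x is 0; gap = 1455 mm.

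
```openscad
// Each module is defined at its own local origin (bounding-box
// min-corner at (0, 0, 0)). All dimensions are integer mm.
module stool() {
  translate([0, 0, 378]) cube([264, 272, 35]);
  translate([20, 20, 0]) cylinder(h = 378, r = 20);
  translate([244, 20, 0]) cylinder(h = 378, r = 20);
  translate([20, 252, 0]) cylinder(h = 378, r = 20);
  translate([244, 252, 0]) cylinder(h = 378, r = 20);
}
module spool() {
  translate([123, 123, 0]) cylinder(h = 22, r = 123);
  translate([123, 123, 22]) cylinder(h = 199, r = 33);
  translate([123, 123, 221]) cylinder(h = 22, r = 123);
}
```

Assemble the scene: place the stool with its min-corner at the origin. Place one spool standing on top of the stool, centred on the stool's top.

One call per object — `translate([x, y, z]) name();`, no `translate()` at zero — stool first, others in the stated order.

stool();
translate([9, 13, 413]) spool();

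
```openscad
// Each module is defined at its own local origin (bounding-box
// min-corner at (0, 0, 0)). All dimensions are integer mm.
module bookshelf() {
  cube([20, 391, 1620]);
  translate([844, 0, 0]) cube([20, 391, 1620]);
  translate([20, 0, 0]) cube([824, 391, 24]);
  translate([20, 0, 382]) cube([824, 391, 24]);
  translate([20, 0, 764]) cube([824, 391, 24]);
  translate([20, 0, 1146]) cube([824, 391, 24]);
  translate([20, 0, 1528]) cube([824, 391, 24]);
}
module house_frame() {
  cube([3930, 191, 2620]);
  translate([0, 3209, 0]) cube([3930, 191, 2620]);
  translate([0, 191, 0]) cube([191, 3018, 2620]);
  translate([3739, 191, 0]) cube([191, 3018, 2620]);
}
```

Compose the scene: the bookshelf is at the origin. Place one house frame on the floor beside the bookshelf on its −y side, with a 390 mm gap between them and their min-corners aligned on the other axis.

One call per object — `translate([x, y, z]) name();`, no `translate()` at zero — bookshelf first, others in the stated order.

bookshelf();
translate([0, -3790, 0]) house_frame();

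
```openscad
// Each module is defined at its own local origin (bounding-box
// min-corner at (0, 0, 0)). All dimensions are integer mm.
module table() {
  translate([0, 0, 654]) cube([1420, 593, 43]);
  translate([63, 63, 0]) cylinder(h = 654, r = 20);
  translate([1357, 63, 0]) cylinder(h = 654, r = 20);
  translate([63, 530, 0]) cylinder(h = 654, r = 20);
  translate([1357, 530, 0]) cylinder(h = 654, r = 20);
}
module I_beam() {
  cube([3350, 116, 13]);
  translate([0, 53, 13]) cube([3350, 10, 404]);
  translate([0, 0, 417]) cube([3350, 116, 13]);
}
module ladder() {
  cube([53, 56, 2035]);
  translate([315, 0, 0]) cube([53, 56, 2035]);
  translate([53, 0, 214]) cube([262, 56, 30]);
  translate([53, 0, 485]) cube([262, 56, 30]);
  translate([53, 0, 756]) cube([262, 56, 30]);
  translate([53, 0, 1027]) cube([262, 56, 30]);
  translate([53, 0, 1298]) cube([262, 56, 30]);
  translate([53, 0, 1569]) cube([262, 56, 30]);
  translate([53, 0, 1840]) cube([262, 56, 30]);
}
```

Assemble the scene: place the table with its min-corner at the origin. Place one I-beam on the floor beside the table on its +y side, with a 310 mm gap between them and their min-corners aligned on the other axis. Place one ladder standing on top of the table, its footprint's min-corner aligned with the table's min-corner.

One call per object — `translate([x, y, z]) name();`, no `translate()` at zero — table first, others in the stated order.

table();
translate([0, 903, 0]) I_beam();
translate([0, 0, 697]) ladder();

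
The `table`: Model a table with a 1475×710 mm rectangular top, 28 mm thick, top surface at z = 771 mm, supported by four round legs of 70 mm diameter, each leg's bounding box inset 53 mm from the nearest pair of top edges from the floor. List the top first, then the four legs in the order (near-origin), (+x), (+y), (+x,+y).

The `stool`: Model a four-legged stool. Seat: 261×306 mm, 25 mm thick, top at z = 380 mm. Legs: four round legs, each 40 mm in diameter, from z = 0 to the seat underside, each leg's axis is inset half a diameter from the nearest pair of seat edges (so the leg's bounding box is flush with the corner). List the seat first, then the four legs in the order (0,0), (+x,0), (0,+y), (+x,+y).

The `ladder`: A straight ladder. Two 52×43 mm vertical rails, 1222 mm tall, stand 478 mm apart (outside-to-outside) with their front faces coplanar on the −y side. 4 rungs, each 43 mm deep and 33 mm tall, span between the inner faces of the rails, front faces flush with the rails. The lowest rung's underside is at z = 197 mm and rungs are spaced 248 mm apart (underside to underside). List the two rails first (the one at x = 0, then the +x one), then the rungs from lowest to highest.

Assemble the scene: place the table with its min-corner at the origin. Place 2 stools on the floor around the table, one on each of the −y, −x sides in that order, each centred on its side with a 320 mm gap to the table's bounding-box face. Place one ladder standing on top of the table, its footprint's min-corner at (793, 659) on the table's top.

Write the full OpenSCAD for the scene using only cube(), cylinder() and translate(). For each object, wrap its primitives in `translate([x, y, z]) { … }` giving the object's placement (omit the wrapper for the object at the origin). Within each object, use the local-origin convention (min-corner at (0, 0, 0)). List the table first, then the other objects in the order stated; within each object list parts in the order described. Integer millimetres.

translate([0, 0, 743]) cube([1475, 710, 28]);
translate([88, 88, 0]) cylinder(h = 743, r = 35);
translate([1387, 88, 0]) cylinder(h = 743, r = 35);
translate([88, 622, 0]) cylinder(h = 743, r = 35);
translate([1387, 622, 0]) cylinder(h = 743, r = 35);
translate([607, -626, 0]) {
  translate([0, 0, 355]) cube([261, 306, 25]);
  translate([20, 20, 0]) cylinder(h = 355, r = 20);
  translate([241, 20, 0]) cylinder(h = 355, r = 20);
  translate([20, 286, 0]) cylinder(h = 355, r = 20);
  translate([241, 286, 0]) cylinder(h = 355, r = 20);
}
translate([-581, 202, 0]) {
  translate([0, 0, 355]) cube([261, 306, 25]);
  translate([20, 20, 0]) cylinder(h = 355, r = 20);
  translate([241, 20, 0]) cylinder(h = 355, r = 20);
  translate([20, 286, 0]) cylinder(h = 355, r = 20);
  translate([241, 286, 0]) cylinder(h = 355, r = 20);
}
translate([793, 659, 771]) {
  cube([52, 43, 1222]);
  translate([426, 0, 0]) cube([52, 43, 1222]);
  translate([52, 0, 197]) cube([374, 43, 33]);
  translate([52, 0, 445]) cube([374, 43, 33]);
  translate([52, 0, 693]) cube([374, 43, 33]);
  translate([52, 0, 941]) cube([374, 43, 33]);
}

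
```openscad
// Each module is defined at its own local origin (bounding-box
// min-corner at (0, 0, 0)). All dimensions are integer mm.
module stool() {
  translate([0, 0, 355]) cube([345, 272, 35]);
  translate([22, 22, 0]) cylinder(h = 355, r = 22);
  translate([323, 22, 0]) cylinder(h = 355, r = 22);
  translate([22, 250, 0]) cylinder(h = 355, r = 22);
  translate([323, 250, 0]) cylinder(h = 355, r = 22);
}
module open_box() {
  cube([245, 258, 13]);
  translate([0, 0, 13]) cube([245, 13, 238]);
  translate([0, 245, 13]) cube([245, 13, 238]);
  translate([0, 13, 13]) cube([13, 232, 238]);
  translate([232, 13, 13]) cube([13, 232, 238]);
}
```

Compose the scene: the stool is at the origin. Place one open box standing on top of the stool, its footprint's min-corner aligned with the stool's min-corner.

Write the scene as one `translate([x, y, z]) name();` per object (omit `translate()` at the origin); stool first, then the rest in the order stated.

stool();
translate([0, 0, 390]) open_box();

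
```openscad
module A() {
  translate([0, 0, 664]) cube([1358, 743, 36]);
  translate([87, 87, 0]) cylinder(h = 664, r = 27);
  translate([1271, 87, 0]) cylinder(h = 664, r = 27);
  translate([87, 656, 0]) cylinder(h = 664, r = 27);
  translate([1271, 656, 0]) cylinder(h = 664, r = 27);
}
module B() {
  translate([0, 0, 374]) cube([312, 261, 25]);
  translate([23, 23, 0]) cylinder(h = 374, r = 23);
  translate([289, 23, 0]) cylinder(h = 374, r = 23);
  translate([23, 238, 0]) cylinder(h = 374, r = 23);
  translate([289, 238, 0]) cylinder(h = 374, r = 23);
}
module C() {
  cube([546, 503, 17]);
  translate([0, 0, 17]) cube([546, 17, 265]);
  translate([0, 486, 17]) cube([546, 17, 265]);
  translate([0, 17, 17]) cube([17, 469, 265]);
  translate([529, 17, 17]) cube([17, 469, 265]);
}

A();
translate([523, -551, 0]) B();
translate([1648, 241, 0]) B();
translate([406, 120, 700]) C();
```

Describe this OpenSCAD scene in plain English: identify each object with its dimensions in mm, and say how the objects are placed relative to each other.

A is a table: top 1358 mm (x) × 743 mm (y), 36 mm thick, upper face at z = 700 mm, on four round legs of 54 mm diameter, each leg's bounding box inset 60 mm from the nearest pair of top edges, running from z = 0 to the bottom of the top.

B is a simple wooden stool: a rectangular seat 312 mm (x) by 261 mm (y), 25 mm thick, top face at z = 399 mm, on four round legs, each 46 mm in diameter. The legs rest on z = 0, each leg's axis is inset half a diameter from the nearest pair of seat edges (so the leg's bounding box is flush with the corner).

C is an open-topped rectangular box: outside dimensions 546×503×282 mm, with a uniform wall and base thickness of 17 mm. The base is a full 546×503 slab on the floor; four walls sit on top of the base. The front and back walls (the −y and +y sides) span the full width; the two side walls fit between them.

Two stools sit around the table at the −y, +x sides. The open box is on top of the table, centred.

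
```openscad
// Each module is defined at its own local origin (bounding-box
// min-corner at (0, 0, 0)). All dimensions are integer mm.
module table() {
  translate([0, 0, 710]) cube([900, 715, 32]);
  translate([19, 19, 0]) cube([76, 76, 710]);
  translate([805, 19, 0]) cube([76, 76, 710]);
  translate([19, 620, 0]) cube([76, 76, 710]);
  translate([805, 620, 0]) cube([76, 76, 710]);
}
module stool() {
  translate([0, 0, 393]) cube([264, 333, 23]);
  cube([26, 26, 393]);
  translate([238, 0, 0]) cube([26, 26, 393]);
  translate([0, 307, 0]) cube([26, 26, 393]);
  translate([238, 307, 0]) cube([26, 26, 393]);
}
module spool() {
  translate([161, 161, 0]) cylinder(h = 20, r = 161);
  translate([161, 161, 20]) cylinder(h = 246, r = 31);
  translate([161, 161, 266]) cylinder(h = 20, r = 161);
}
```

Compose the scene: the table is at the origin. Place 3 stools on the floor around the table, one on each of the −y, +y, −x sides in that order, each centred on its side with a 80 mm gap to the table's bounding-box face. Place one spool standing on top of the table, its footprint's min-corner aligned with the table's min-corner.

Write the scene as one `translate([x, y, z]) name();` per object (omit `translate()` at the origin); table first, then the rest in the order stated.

table();
translate([318, -413, 0]) stool();
translate([318, 795, 0]) stool();
translate([-344, 191, 0]) stool();
translate([0, 0, 742]) spool();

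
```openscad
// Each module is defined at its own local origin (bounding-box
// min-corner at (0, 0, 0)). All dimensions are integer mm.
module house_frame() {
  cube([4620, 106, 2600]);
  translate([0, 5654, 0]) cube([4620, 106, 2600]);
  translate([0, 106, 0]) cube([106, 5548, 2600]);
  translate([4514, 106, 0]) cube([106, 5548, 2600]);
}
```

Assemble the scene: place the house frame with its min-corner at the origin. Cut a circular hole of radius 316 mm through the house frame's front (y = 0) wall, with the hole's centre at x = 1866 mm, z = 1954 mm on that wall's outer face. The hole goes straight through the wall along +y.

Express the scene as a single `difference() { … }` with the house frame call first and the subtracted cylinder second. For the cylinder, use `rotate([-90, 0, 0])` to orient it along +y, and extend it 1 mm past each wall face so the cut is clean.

difference() {
  house_frame();
  translate([1866, -1, 1954]) rotate([-90, 0, 0]) cylinder(h = 108, r = 316);
}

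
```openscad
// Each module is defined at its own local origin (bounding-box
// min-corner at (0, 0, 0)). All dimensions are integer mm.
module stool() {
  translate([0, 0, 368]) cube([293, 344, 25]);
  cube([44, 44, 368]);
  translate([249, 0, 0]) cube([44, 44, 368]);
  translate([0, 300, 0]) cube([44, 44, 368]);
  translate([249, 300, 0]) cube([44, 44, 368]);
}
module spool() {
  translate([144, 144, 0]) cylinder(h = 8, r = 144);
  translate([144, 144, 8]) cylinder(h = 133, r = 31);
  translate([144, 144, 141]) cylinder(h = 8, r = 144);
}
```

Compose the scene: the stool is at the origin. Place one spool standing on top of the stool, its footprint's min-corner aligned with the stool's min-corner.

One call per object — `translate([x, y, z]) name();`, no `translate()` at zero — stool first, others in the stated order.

stool();
translate([0, 0, 393]) spool();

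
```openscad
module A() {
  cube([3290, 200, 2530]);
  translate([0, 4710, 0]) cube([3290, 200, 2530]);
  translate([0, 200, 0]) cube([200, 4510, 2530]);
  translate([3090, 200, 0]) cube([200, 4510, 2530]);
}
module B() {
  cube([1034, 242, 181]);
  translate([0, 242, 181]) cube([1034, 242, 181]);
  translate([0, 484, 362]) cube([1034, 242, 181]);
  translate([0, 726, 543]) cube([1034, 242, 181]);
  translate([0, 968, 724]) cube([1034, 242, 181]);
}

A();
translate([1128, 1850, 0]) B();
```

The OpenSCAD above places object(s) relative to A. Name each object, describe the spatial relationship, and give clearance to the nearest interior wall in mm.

Clearances: x = 928, y = 1650; minimum 928 mm.

A is a house frame. B is a staircase. The staircase sits inside the house frame, centred. The clearance to the nearest interior wall is 928 mm.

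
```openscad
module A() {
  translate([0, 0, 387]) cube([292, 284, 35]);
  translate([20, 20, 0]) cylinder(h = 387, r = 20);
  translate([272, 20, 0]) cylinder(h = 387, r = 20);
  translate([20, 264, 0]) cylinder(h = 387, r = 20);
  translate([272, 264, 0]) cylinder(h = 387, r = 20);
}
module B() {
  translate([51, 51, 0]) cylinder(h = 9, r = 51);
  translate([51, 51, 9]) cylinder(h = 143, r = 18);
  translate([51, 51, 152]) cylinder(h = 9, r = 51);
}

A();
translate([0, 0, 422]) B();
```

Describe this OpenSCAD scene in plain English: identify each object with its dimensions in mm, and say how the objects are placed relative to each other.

A is a four-legged stool. The seat is 292×284 mm, 35 mm thick, top at z = 422 mm. It stands on four round legs, each 40 mm in diameter, from z = 0 to the seat underside, each leg's axis is inset half a diameter from the nearest pair of seat edges (so the leg's bounding box is flush with the corner).

B is a spool: two coaxial disc flanges of radius 51 mm and thickness 9 mm, joined by a core cylinder of radius 18 mm and height 143 mm. The lower flange rests on z = 0 and the three cylinders share a vertical axis.

The spool is on top of the stool.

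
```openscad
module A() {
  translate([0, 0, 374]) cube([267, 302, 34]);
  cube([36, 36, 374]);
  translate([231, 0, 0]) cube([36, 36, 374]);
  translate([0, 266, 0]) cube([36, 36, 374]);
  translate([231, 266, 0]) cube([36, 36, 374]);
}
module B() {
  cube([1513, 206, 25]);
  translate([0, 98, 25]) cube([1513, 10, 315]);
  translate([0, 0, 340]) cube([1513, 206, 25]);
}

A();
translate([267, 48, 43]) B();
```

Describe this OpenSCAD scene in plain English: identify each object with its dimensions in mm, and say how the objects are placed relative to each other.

A is a four-legged stool. The seat is a 267×302×34 mm slab whose top surface is at z = 408 mm; four square legs, each 36×36 mm in cross-section, run from the floor (z = 0) to the underside of the seat, each flush with a corner of the seat.

B is an I-beam lying along x, 1513 mm long. Overall section height 365 mm. Two flanges 206 mm wide (y) and 25 mm thick, one on the floor and one at the top; a web 10 mm thick runs between them, centred on the flange width.

The I-beam is beside the stool with their tops flush at z = 408.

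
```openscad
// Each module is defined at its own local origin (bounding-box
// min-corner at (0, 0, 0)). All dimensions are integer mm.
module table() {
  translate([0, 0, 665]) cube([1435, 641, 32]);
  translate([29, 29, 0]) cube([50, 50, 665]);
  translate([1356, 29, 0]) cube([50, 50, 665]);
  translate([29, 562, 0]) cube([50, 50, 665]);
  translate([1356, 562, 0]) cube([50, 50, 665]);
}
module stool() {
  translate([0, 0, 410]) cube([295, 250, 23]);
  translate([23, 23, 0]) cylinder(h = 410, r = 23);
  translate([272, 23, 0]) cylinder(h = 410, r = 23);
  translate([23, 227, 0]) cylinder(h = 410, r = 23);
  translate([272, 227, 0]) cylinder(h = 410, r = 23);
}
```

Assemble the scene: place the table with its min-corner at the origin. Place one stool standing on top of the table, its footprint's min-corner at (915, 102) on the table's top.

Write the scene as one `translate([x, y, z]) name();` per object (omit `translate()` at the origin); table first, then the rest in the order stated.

table();
translate([915, 102, 697]) stool();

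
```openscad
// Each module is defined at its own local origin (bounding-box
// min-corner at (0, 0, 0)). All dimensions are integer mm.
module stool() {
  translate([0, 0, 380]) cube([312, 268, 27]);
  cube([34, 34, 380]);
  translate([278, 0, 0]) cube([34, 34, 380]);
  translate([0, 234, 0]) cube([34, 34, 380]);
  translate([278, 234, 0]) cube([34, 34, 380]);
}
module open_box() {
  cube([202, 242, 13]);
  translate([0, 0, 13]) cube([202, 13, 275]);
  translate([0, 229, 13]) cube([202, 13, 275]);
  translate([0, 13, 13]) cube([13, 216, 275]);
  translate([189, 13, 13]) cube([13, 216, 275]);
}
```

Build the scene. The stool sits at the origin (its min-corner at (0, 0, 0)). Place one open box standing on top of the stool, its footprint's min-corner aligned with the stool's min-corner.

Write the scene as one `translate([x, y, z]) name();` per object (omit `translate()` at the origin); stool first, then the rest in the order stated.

stool();
translate([0, 0, 407]) open_box();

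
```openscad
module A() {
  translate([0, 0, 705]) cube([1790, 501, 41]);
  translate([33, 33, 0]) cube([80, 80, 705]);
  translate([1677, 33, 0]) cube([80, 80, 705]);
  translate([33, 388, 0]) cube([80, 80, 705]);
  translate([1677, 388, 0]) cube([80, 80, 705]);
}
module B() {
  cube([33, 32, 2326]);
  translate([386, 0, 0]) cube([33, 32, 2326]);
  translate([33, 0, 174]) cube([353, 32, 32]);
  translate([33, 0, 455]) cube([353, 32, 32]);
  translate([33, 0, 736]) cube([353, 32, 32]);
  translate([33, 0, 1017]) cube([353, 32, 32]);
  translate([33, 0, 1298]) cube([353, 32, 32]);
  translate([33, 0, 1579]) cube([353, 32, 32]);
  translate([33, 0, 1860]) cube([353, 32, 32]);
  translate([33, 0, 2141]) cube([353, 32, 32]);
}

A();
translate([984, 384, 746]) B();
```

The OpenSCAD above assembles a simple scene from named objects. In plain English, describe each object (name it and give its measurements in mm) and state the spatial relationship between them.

A is a table with a 1790×501 mm rectangular top, 41 mm thick, top surface at z = 746 mm, supported by four 80×80 mm square legs, each inset 33 mm from the nearest pair of top edges, running from the floor.

B is a straight ladder. Two 33×32 mm vertical rails, 2326 mm tall, stand 419 mm apart (outside-to-outside) with their front faces coplanar on the −y side. 8 rungs, each 32 mm deep and 32 mm tall, span between the inner faces of the rails, front faces flush with the rails. The lowest rung's underside is at z = 174 mm and rungs are spaced 281 mm apart (underside to underside).

The ladder is on top of the table.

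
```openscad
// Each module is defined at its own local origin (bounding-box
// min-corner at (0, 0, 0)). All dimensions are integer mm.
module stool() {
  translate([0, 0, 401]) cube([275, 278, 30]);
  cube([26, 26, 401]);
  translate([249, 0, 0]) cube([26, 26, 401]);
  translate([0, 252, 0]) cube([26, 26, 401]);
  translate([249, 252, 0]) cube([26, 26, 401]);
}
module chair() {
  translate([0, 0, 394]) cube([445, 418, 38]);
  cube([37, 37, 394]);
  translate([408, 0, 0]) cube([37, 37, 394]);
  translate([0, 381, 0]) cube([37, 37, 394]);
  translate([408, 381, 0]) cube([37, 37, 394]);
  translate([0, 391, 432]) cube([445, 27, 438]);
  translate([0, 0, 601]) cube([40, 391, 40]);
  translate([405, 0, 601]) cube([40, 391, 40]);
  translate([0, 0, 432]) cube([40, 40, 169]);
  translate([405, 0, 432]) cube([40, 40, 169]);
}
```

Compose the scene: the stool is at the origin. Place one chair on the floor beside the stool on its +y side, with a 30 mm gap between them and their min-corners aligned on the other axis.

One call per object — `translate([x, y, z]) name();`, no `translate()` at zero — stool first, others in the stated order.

stool();
translate([0, 308, 0]) chair();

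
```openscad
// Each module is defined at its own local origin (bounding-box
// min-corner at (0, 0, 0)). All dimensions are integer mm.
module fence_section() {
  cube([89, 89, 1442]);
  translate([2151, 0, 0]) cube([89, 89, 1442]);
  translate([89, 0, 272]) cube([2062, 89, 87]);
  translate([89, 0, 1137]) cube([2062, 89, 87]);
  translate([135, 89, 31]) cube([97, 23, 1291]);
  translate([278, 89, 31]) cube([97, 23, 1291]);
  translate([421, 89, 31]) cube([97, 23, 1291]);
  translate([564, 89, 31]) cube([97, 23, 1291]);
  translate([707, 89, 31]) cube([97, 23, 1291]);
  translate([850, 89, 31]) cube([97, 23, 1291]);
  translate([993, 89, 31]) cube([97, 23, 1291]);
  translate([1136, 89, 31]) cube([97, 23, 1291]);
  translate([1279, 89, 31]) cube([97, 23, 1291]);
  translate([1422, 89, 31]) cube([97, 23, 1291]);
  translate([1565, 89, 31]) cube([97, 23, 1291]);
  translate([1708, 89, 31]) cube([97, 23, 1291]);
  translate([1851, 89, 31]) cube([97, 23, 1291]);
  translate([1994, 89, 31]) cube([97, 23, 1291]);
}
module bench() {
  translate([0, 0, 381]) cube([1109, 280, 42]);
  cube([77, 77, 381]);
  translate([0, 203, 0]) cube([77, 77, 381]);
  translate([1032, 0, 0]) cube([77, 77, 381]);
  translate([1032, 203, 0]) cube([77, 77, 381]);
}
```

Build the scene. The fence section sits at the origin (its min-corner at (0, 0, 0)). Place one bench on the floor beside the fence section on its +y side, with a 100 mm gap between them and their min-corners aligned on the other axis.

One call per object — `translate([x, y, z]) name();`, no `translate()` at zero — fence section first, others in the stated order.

fence_section();
translate([0, 212, 0]) bench();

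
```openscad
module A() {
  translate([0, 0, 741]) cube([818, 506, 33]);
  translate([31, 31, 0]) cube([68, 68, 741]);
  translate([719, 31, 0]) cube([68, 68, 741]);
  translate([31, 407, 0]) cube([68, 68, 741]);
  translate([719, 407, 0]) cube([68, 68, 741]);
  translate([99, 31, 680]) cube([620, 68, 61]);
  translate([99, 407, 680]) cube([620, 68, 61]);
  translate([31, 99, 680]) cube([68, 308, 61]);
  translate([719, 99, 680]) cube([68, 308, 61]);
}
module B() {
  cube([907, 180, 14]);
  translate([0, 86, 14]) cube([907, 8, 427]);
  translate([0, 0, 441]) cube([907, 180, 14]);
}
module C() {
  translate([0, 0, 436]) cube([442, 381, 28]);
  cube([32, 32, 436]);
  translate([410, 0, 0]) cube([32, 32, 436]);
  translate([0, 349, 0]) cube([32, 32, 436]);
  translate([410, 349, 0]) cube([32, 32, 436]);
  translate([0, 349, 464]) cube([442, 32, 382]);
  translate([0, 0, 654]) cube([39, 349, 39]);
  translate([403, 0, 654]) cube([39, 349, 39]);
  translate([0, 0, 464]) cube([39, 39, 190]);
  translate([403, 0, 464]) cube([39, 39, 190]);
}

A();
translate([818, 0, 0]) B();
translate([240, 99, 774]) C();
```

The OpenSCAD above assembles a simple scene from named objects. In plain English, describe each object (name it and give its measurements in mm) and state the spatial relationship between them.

A is a rectangular dining table. The top is 818×506×33 mm with its upper surface at z = 774 mm. It stands on four 68×68 mm square legs, each inset 31 mm from the nearest pair of top edges, running from the floor to the underside of the top. Four apron rails, 68 mm thick and 61 mm tall, run between adjacent legs with their top edges flush with the underside of the top and their outer faces flush with the legs' outer faces.

B is an I-beam lying along x, 907 mm long. Overall section height 455 mm. Two flanges 180 mm wide (y) and 14 mm thick, one on the floor and one at the top; a web 8 mm thick runs between them, centred on the flange width.

C is a chair. The seat is a 442×381×28 mm slab with its top at z = 464 mm, on four 32×32 mm corner legs (flush with the seat edges, standing on z = 0). A flat backrest 32 mm thick, 382 mm tall, spans the full seat width and rises from the seat top along its +y edge, rear face flush with the rear of the seat. Two armrests of 39×39 mm section run along each side from the seat's front edge to the front of the backrest, top faces 229 mm above the seat top and outer faces flush with the seat's x-edges; a 39×39 mm post under the front of each armrest stands on the seat at the front corner.

The I-beam is against the table's +x side, with their −y faces flush. The chair is on top of the table.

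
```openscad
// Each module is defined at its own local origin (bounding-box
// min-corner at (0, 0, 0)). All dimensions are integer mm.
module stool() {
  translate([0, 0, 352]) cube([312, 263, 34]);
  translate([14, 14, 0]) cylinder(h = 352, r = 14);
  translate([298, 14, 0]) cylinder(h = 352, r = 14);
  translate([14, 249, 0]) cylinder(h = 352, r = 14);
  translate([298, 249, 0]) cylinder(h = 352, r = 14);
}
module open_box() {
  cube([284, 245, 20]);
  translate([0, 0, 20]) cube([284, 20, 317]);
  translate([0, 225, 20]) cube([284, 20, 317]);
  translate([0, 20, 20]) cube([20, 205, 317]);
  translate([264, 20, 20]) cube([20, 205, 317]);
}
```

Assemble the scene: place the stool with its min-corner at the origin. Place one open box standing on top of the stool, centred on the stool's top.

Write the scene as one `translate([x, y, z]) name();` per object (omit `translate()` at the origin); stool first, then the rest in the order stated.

stool();
translate([14, 9, 386]) open_box();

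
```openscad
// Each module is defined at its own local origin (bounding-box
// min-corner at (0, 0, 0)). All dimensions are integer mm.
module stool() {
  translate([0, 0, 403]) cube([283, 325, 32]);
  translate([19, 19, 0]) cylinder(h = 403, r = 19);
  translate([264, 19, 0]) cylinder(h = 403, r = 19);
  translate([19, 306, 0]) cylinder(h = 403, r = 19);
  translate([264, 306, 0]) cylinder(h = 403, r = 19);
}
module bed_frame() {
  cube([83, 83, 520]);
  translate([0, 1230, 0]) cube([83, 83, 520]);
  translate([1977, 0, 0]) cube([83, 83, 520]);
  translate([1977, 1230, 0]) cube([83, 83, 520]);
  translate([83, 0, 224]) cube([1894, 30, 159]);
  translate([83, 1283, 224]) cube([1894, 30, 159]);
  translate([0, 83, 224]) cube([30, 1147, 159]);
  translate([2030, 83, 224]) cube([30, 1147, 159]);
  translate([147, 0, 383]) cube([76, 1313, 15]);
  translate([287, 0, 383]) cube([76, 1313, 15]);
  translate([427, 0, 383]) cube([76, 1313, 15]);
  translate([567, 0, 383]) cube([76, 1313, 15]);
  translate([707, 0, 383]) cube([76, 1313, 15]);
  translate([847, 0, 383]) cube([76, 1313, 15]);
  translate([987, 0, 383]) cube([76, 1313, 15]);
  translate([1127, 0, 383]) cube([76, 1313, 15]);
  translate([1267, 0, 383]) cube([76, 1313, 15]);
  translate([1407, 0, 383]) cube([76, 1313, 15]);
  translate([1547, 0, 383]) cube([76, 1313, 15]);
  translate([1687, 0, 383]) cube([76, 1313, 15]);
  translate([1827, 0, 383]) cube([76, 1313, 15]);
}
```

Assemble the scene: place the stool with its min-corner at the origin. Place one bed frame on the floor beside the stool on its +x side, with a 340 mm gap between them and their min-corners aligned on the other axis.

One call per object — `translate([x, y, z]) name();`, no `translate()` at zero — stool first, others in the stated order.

stool();
translate([623, 0, 0]) bed_frame();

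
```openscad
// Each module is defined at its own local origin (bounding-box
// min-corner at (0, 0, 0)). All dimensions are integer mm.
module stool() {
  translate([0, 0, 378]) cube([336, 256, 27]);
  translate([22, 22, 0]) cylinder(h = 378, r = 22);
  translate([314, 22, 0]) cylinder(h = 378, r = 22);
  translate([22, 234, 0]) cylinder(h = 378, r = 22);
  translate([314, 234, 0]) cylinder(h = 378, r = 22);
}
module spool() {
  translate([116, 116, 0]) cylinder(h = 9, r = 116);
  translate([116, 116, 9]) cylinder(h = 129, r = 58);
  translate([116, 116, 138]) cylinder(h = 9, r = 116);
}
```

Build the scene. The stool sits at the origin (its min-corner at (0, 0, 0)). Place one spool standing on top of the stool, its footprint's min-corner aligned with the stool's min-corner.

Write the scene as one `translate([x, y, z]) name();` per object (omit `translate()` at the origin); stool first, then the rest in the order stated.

stool();
translate([0, 0, 405]) spool();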